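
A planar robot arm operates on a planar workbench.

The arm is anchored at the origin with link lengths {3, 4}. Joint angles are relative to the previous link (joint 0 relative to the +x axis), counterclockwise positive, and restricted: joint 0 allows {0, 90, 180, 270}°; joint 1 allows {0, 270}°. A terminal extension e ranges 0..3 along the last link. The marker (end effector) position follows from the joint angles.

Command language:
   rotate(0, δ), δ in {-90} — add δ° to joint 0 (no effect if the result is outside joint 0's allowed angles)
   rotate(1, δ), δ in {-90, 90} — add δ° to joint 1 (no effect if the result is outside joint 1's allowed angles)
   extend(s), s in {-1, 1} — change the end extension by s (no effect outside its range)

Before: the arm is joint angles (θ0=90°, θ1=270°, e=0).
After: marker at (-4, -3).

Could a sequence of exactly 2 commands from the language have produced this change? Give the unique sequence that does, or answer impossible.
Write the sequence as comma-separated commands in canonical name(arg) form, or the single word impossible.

t0: joint angles (θ0=90°, θ1=270°, e=0)
[1] after rotate(0, -90): joint angles (θ0=0°, θ1=270°, e=0)
[2] after rotate(0, -90): joint angles (θ0=270°, θ1=270°, e=0)
no rival 2-sequence matches.

rotate(0, -90), rotate(0, -90)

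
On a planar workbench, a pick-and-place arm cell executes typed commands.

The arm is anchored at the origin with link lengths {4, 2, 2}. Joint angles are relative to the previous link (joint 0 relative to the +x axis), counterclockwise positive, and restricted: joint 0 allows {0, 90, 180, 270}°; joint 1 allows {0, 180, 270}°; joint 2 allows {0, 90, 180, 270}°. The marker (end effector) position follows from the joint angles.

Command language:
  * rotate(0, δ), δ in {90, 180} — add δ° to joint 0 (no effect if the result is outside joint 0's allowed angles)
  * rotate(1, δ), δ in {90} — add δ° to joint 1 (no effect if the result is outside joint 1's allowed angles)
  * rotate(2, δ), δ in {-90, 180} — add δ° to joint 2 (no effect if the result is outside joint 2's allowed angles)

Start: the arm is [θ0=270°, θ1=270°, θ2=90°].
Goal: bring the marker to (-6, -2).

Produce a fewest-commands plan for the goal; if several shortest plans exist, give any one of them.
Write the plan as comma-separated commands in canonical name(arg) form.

from: [θ0=270°, θ1=270°, θ2=90°]
t=1 rotate(1, 90) ⇒ [θ0=270°, θ1=0°, θ2=90°]
t=2 rotate(0, 180) ⇒ [θ0=90°, θ1=0°, θ2=90°]
t=3 rotate(0, 90) ⇒ [θ0=180°, θ1=0°, θ2=90°]
no 2-step plan works, so 3 is optimal.

rotate(1, 90), rotate(0, 180), rotate(0, 90)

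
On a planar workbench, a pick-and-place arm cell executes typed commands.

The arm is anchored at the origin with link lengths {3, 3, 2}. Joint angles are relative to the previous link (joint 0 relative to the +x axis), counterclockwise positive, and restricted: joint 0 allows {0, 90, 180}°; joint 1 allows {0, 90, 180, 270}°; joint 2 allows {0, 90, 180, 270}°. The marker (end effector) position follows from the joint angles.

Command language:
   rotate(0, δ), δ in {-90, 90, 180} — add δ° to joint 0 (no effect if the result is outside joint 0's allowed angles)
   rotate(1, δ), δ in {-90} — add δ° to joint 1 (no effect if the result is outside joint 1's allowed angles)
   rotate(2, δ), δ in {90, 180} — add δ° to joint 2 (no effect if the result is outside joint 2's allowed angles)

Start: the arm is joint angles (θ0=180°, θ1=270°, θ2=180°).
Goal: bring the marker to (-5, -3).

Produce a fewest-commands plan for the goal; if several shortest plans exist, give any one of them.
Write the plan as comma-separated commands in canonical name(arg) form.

rotate(1, -90), rotate(1, -90), rotate(2, 90)

begin: joint angles (θ0=180°, θ1=270°, θ2=180°)
t=1 rotate(1, -90) ⇒ joint angles (θ0=180°, θ1=180°, θ2=180°)
t=2 rotate(1, -90) ⇒ joint angles (θ0=180°, θ1=90°, θ2=180°)
t=3 rotate(2, 90) ⇒ joint angles (θ0=180°, θ1=90°, θ2=270°)
minimal: 3 command(s), checked below 3.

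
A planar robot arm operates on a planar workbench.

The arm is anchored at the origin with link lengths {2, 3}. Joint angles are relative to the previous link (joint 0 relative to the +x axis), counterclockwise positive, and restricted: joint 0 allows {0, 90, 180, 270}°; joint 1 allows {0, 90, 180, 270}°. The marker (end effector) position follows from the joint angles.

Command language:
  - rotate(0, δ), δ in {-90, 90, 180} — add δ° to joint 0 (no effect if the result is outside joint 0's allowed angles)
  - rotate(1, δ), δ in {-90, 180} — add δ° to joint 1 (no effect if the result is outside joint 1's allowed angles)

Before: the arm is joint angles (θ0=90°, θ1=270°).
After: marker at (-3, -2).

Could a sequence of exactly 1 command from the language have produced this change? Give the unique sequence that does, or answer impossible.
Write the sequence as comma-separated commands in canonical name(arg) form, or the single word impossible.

begin: joint angles (θ0=90°, θ1=270°)
[1] after rotate(0, 180): joint angles (θ0=270°, θ1=270°)
no other 1-command option fits: unique.

rotate(0, 180)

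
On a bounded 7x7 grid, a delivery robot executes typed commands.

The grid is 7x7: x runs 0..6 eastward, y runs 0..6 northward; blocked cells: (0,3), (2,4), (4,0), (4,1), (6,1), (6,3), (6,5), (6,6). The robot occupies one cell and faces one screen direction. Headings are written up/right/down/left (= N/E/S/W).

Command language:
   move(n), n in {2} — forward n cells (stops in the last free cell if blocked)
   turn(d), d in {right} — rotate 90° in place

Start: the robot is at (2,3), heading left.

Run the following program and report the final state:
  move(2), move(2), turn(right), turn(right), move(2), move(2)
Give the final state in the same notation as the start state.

initial: at (2,3), heading left
1. move(2) → at (1,3), heading left
2. move(2) → at (1,3), heading left
3. turn(right) → at (1,3), heading up
4. turn(right) → at (1,3), heading right
5. move(2) → at (3,3), heading right
6. move(2) → at (5,3), heading right

at (5,3), heading right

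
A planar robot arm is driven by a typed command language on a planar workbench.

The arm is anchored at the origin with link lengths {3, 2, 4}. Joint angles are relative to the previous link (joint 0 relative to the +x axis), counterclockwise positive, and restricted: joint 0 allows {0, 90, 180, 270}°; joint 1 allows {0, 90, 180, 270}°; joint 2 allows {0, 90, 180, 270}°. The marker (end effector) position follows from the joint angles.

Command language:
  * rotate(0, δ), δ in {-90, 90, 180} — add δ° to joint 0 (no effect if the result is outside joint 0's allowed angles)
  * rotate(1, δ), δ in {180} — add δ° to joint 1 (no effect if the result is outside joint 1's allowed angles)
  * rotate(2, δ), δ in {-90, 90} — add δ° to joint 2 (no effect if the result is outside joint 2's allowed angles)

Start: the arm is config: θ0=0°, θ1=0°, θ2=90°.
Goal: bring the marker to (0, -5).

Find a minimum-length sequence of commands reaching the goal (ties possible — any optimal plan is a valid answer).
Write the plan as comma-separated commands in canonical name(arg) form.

begin: config: θ0=0°, θ1=0°, θ2=90°
step 1 (rotate(0, -90)): config: θ0=270°, θ1=0°, θ2=90°
step 2 (rotate(1, 180)): config: θ0=270°, θ1=180°, θ2=90°
step 3 (rotate(2, 90)): config: θ0=270°, θ1=180°, θ2=180°
no 2-step plan works, so 3 is optimal.

rotate(0, -90), rotate(1, 180), rotate(2, 90)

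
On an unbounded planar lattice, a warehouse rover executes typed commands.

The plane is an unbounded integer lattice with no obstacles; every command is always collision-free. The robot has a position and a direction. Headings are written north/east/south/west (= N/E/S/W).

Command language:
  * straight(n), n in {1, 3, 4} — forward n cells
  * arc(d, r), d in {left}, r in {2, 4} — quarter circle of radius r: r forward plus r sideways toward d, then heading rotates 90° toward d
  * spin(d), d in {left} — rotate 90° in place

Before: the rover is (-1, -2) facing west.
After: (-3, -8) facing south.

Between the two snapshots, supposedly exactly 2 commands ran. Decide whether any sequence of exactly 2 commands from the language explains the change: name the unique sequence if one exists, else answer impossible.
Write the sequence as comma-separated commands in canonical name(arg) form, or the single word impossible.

key: cell and facing (now S) both changed — the 2 commands mix motion and turning
t0: (-1, -2) facing west
t=1 arc(left, 2) ⇒ (-3, -4) facing south
t=2 straight(4) ⇒ (-3, -8) facing south
uniquely the one of 36 2-step routes that fits.

arc(left, 2), straight(4)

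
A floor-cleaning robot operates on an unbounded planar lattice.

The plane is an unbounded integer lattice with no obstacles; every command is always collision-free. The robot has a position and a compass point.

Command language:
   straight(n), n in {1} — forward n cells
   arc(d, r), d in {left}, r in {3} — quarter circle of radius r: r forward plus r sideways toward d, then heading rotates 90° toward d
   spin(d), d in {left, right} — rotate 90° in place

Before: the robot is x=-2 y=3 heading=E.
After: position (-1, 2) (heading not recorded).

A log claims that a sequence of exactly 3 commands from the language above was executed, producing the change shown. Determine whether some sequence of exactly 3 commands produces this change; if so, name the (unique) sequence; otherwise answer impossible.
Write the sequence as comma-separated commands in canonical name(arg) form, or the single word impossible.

straight(1), spin(right), straight(1)

begin: x=-2 y=3 heading=E
1. straight(1) → x=-1 y=3 heading=E
2. spin(right) → x=-1 y=3 heading=S
3. straight(1) → x=-1 y=2 heading=S
no other 3-command option fits: unique.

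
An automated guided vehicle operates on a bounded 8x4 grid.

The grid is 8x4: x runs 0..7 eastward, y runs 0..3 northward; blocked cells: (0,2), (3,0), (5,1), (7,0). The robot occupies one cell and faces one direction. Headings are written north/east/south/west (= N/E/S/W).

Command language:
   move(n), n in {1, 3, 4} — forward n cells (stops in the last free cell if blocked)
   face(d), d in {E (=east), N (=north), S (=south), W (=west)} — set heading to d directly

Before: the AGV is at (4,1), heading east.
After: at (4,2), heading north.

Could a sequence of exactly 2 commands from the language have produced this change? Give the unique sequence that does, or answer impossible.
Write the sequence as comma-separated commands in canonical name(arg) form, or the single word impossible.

key: position moved to (4,2) AND the heading swung to N — translation plus rotation needed
from: at (4,1), heading east
t=1 face(N) ⇒ at (4,1), heading north
t=2 move(1) ⇒ at (4,2), heading north
no rival 2-sequence matches.

face(N), move(1)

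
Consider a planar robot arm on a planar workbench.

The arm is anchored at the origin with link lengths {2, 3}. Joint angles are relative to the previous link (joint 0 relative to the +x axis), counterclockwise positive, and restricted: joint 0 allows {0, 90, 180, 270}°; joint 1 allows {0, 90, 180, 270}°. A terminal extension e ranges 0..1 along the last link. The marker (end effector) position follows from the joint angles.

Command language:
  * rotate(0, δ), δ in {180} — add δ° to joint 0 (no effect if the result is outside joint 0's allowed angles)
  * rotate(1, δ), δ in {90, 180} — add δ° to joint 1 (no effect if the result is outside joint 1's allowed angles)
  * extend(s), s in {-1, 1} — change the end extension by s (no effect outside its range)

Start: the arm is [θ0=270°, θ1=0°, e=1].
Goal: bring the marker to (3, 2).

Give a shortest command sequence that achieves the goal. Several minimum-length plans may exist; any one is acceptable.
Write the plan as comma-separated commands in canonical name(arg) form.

t0: [θ0=270°, θ1=0°, e=1]
[1] after extend(-1): [θ0=270°, θ1=0°, e=0]
[2] after rotate(1, 90): [θ0=270°, θ1=90°, e=0]
[3] after rotate(0, 180): [θ0=90°, θ1=90°, e=0]
[4] after rotate(1, 180): [θ0=90°, θ1=270°, e=0]
nothing shorter than 4 reaches the goal.

extend(-1), rotate(1, 90), rotate(0, 180), rotate(1, 180)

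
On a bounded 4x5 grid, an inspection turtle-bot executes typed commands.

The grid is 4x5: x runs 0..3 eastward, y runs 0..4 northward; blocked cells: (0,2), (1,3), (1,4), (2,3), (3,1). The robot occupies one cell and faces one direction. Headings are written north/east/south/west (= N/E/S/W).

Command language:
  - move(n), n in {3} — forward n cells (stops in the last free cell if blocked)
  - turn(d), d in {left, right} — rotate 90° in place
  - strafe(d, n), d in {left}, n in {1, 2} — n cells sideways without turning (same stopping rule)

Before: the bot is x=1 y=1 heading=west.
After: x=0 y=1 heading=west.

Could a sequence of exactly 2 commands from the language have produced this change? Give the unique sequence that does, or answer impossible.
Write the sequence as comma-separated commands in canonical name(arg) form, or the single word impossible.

move(3), move(3)

key: the first move(3) runs into the grid edge before its full distance
from: x=1 y=1 heading=west
[1] after move(3): x=0 y=1 heading=west
[2] after move(3): x=0 y=1 heading=west
uniquely the one of 25 2-step routes that fits.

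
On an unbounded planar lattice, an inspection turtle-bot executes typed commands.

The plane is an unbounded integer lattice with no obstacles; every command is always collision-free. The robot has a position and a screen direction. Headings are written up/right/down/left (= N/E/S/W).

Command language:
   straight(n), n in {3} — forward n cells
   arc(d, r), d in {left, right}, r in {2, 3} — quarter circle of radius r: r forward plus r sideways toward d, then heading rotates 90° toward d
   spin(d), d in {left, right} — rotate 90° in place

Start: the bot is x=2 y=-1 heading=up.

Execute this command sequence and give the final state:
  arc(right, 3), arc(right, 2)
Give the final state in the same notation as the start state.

from: x=2 y=-1 heading=up
[1] after arc(right, 3): x=5 y=2 heading=right
[2] after arc(right, 2): x=7 y=0 heading=down

x=7 y=0 heading=down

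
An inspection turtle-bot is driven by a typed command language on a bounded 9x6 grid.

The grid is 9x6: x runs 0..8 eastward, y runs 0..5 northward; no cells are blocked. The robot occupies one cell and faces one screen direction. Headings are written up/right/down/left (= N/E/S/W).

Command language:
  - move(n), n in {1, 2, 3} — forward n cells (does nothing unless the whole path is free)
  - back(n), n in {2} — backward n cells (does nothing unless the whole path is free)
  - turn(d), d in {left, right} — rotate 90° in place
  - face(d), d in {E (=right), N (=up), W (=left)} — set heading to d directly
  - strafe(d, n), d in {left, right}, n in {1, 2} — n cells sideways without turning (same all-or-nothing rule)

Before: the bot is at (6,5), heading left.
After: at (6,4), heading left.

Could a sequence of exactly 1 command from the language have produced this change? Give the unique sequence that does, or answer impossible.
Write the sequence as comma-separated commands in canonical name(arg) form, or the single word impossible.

strafe(left, 1)

key: still facing W — the one step turns nothing
initial: at (6,5), heading left
step 1 (strafe(left, 1)): at (6,4), heading left
all 13 alternatives checked — unique.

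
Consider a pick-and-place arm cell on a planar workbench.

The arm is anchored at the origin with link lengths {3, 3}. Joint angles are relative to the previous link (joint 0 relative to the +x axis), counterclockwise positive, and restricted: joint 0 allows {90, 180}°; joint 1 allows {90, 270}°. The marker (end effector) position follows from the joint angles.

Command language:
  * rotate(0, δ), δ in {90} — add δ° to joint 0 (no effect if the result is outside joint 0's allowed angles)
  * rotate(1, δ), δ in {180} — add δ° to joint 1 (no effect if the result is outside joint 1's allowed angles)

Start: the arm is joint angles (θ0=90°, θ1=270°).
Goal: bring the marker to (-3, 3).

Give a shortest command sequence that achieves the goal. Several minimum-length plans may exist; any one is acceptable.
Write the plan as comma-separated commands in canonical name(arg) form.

from: joint angles (θ0=90°, θ1=270°)
1. rotate(1, 180) → joint angles (θ0=90°, θ1=90°)
minimal: 1 command(s), checked below 1.

rotate(1, 180)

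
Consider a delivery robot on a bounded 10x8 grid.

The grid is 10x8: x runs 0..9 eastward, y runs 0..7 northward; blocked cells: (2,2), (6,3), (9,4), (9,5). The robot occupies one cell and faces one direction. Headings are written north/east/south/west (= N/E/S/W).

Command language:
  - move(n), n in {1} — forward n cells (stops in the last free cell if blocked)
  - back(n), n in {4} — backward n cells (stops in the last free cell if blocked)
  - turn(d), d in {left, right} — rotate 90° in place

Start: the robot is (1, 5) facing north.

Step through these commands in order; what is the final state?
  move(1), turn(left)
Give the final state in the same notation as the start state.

start: (1, 5) facing north
step 1 (move(1)): (1, 6) facing north
step 2 (turn(left)): (1, 6) facing west

(1, 6) facing west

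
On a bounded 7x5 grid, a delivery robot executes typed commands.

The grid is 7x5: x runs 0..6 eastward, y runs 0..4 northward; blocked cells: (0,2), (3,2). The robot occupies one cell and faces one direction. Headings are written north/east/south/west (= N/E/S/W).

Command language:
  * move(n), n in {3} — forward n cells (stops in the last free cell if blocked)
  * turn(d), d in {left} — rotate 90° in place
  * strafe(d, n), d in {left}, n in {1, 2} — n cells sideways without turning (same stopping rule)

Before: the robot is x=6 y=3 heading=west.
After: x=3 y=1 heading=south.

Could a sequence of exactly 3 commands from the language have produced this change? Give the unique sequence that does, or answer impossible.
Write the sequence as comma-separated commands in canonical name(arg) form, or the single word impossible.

key: position moved to (3,1) AND the heading swung to S — translation plus rotation needed
from: x=6 y=3 heading=west
[1] after strafe(left, 2): x=6 y=1 heading=west
[2] after move(3): x=3 y=1 heading=west
[3] after turn(left): x=3 y=1 heading=south
all 64 alternatives checked — unique.

strafe(left, 2), move(3), turn(left)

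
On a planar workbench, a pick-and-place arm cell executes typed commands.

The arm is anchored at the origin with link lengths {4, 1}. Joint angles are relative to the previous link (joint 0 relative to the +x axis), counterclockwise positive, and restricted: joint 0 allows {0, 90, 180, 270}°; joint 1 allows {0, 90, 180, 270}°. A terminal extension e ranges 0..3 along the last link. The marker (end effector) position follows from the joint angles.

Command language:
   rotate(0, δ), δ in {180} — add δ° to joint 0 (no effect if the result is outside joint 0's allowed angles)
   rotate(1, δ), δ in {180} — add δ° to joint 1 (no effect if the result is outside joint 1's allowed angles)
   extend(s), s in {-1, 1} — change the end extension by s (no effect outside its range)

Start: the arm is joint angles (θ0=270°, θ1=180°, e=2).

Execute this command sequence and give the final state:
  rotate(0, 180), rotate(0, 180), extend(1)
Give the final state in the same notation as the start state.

joint angles (θ0=270°, θ1=180°, e=3)

start: joint angles (θ0=270°, θ1=180°, e=2)
step 1 (rotate(0, 180)): joint angles (θ0=90°, θ1=180°, e=2)
step 2 (rotate(0, 180)): joint angles (θ0=270°, θ1=180°, e=2)
step 3 (extend(1)): joint angles (θ0=270°, θ1=180°, e=3)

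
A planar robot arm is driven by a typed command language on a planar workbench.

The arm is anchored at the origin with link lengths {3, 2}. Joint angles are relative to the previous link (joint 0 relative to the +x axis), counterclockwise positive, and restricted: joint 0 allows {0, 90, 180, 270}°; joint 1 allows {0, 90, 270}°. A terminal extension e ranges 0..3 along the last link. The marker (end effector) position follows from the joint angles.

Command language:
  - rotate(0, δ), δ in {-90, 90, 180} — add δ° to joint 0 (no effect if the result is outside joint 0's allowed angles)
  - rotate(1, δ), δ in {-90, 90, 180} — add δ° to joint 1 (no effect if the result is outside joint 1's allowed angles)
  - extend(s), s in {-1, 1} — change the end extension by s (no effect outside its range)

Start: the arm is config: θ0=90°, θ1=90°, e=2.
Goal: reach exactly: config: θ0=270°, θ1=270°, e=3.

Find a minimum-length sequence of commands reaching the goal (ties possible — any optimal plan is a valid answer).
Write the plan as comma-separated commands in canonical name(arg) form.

from: config: θ0=90°, θ1=90°, e=2
t=1 rotate(0, 180) ⇒ config: θ0=270°, θ1=90°, e=2
t=2 rotate(1, 180) ⇒ config: θ0=270°, θ1=270°, e=2
t=3 extend(1) ⇒ config: θ0=270°, θ1=270°, e=3
minimal: 3 command(s), checked below 3.

rotate(0, 180), rotate(1, 180), extend(1)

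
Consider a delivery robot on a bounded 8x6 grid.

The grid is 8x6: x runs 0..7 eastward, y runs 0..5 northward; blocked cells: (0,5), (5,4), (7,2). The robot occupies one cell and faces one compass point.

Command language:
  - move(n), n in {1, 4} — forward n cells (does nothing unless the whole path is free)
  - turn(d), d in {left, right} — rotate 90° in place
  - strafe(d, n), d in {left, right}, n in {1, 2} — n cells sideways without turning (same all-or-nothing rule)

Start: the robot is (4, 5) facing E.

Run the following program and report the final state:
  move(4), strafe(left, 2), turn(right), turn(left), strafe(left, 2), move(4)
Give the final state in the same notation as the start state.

(4, 5) facing E

t0: (4, 5) facing E
[1] after move(4): (4, 5) facing E
[2] after strafe(left, 2): (4, 5) facing E
[3] after turn(right): (4, 5) facing S
[4] after turn(left): (4, 5) facing E
[5] after strafe(left, 2): (4, 5) facing E
[6] after move(4): (4, 5) facing E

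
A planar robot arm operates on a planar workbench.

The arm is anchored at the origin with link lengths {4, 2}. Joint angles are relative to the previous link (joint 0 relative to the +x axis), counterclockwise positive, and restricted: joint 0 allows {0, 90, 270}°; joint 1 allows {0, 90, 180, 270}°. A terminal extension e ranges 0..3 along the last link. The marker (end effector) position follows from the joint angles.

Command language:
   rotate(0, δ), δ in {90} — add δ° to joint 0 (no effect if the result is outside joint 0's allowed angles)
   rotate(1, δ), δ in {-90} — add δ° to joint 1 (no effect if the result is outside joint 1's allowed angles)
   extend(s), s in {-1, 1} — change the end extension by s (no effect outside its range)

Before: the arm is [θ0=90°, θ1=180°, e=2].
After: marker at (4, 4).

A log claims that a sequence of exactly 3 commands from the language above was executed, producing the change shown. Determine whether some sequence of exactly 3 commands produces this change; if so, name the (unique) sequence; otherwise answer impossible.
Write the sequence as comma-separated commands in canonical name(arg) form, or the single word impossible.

rotate(1, -90), rotate(1, -90), rotate(1, -90)

from: [θ0=90°, θ1=180°, e=2]
1. rotate(1, -90) → [θ0=90°, θ1=90°, e=2]
2. rotate(1, -90) → [θ0=90°, θ1=0°, e=2]
3. rotate(1, -90) → [θ0=90°, θ1=270°, e=2]
uniquely the one of 64 3-step routes that fits.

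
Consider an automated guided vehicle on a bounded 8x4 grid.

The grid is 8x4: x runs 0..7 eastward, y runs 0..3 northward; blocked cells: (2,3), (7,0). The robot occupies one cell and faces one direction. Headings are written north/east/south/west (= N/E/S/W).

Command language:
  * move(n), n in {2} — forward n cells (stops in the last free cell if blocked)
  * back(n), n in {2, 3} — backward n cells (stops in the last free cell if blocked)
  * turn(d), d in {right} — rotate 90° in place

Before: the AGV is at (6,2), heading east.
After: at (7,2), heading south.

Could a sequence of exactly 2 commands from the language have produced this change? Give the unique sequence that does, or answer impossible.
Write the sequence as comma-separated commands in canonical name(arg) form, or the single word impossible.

move(2), turn(right)

key: move(2) runs into the grid edge before its full distance
begin: at (6,2), heading east
1. move(2) → at (7,2), heading east
2. turn(right) → at (7,2), heading south
all 16 alternatives checked — unique.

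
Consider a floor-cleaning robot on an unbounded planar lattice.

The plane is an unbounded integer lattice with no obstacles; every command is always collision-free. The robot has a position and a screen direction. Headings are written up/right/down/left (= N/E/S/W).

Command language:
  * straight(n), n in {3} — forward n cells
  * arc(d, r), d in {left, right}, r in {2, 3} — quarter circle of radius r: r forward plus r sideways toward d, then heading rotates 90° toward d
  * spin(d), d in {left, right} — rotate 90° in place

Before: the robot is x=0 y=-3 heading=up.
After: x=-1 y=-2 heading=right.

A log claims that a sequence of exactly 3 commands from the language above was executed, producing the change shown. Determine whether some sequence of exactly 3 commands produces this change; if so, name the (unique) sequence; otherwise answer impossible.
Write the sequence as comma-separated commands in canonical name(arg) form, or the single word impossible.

arc(left, 3), spin(left), arc(left, 2)

key: order matters: swapping arc(left, 3) and arc(left, 2) lands elsewhere
t0: x=0 y=-3 heading=up
1. arc(left, 3) → x=-3 y=0 heading=left
2. spin(left) → x=-3 y=0 heading=down
3. arc(left, 2) → x=-1 y=-2 heading=right
all 343 alternatives checked — unique.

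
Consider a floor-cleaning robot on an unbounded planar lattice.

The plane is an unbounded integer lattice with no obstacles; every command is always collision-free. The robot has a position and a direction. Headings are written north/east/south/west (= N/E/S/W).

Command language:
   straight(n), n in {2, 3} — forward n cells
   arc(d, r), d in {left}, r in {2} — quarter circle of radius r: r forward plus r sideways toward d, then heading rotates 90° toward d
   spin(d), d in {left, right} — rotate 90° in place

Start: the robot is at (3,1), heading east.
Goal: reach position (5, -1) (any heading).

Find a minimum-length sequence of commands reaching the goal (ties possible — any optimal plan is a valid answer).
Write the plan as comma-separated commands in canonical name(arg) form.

initial: at (3,1), heading east
[1] after spin(right): at (3,1), heading south
[2] after arc(left, 2): at (5,-1), heading east
shorter routes all fall short; 2 is best.

spin(right), arc(left, 2)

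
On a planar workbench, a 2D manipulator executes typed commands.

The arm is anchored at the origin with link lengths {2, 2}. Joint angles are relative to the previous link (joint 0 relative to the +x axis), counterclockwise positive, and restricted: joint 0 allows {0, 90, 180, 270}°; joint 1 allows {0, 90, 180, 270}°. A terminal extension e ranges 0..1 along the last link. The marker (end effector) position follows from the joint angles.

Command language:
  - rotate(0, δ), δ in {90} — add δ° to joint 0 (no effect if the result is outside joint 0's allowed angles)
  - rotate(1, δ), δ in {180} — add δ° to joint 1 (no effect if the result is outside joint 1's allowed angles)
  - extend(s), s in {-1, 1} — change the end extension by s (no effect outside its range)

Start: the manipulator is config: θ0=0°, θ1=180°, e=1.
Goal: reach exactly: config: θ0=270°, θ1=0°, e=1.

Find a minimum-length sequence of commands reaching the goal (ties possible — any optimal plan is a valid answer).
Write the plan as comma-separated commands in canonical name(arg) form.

rotate(0, 90), rotate(0, 90), rotate(0, 90), rotate(1, 180)

from: config: θ0=0°, θ1=180°, e=1
t=1 rotate(0, 90) ⇒ config: θ0=90°, θ1=180°, e=1
t=2 rotate(0, 90) ⇒ config: θ0=180°, θ1=180°, e=1
t=3 rotate(0, 90) ⇒ config: θ0=270°, θ1=180°, e=1
t=4 rotate(1, 180) ⇒ config: θ0=270°, θ1=0°, e=1
nothing shorter than 4 reaches the goal.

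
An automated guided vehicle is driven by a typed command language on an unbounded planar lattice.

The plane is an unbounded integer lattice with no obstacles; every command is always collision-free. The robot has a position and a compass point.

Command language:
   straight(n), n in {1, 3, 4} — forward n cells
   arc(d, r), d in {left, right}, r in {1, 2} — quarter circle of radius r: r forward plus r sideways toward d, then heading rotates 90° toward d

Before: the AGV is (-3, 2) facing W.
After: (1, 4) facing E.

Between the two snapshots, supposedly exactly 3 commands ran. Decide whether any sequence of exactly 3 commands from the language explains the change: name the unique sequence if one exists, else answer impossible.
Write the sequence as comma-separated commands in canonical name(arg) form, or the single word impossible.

arc(right, 1), arc(right, 1), straight(4)

key: position moved to (1,4) AND the heading swung to E — translation plus rotation needed
begin: (-3, 2) facing W
[1] after arc(right, 1): (-4, 3) facing N
[2] after arc(right, 1): (-3, 4) facing E
[3] after straight(4): (1, 4) facing E
all 343 alternatives checked — unique.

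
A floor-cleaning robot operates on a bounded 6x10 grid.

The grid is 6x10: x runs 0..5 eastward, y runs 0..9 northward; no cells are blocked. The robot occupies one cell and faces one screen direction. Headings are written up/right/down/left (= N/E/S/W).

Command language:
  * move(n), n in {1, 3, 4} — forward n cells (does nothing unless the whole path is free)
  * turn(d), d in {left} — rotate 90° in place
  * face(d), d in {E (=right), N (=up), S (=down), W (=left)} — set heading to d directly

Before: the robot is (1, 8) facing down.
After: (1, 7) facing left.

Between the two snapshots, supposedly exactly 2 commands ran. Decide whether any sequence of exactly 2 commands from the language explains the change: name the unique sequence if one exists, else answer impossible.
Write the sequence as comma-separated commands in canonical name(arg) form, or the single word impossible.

key: position moved to (1,7) AND the heading swung to W — translation plus rotation needed
from: (1, 8) facing down
t=1 move(1) ⇒ (1, 7) facing down
t=2 face(W) ⇒ (1, 7) facing left
no other 2-command option fits: unique.

move(1), face(W)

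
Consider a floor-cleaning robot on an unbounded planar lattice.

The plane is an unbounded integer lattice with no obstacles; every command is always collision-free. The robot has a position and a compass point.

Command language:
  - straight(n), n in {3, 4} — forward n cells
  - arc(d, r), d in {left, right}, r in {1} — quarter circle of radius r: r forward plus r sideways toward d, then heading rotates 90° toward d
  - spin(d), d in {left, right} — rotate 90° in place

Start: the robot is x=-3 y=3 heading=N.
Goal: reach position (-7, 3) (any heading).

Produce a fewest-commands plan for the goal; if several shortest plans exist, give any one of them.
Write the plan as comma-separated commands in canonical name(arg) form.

spin(left), straight(4)

initial: x=-3 y=3 heading=N
t=1 spin(left) ⇒ x=-3 y=3 heading=W
t=2 straight(4) ⇒ x=-7 y=3 heading=W
nothing shorter than 2 reaches the goal.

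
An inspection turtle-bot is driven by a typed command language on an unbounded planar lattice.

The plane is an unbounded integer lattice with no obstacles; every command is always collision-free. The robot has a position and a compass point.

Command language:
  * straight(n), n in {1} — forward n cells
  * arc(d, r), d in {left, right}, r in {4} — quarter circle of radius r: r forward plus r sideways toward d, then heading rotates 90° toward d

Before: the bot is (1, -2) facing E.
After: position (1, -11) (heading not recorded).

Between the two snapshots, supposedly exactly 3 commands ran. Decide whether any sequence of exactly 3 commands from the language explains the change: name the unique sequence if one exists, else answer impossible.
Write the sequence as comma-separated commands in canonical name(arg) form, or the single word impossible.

t0: (1, -2) facing E
[1] after arc(right, 4): (5, -6) facing S
[2] after straight(1): (5, -7) facing S
[3] after arc(right, 4): (1, -11) facing W
uniquely the one of 27 3-step routes that fits.

arc(right, 4), straight(1), arc(right, 4)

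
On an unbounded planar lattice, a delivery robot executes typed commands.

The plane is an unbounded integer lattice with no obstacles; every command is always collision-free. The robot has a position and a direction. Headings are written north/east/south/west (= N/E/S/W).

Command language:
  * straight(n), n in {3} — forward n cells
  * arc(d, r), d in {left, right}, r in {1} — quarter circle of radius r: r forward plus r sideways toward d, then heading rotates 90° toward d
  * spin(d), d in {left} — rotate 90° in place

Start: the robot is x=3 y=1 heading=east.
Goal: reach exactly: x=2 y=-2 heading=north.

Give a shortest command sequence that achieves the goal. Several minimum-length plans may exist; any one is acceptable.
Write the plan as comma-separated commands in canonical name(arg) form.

from: x=3 y=1 heading=east
t=1 arc(right, 1) ⇒ x=4 y=0 heading=south
t=2 arc(right, 1) ⇒ x=3 y=-1 heading=west
t=3 arc(left, 1) ⇒ x=2 y=-2 heading=south
t=4 spin(left) ⇒ x=2 y=-2 heading=east
t=5 spin(left) ⇒ x=2 y=-2 heading=north
minimal: 5 command(s), checked below 5.

arc(right, 1), arc(right, 1), arc(left, 1), spin(left), spin(left)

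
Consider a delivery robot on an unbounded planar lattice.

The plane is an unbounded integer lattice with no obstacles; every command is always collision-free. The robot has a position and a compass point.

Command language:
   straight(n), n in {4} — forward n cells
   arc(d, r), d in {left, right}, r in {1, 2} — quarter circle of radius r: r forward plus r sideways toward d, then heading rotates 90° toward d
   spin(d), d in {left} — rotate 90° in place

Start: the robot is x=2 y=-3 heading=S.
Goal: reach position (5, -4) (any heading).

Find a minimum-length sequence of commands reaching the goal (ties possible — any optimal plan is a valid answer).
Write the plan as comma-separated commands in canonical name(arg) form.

begin: x=2 y=-3 heading=S
1. arc(left, 2) → x=4 y=-5 heading=E
2. arc(left, 1) → x=5 y=-4 heading=N
no 1-step plan works, so 2 is optimal.

arc(left, 2), arc(left, 1)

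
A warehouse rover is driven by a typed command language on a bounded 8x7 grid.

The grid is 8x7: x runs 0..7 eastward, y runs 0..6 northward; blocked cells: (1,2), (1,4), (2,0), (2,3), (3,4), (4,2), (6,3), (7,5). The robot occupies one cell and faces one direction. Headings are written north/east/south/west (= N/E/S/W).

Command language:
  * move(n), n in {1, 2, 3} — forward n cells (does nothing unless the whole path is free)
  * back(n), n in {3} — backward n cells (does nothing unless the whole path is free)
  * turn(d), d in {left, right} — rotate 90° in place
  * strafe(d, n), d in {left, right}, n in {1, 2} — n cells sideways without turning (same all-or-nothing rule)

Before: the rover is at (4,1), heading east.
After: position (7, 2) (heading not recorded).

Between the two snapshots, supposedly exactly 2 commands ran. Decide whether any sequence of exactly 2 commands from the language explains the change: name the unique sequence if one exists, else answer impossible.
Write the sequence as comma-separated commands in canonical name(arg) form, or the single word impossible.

key: order matters: swapping move(3) and strafe(left, 1) lands elsewhere
initial: at (4,1), heading east
step 1 (move(3)): at (7,1), heading east
step 2 (strafe(left, 1)): at (7,2), heading east
all 100 alternatives checked — unique.

move(3), strafe(left, 1)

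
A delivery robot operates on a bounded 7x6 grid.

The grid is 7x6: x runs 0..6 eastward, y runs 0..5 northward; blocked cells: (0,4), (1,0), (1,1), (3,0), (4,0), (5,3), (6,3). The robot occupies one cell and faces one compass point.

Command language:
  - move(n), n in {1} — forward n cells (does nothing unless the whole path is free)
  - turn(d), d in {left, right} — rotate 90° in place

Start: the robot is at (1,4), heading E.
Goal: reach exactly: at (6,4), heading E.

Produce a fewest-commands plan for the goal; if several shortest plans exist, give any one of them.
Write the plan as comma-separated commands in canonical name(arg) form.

move(1), move(1), move(1), move(1), move(1)

from: at (1,4), heading E
t=1 move(1) ⇒ at (2,4), heading E
t=2 move(1) ⇒ at (3,4), heading E
t=3 move(1) ⇒ at (4,4), heading E
t=4 move(1) ⇒ at (5,4), heading E
t=5 move(1) ⇒ at (6,4), heading E
no 4-step plan works, so 5 is optimal.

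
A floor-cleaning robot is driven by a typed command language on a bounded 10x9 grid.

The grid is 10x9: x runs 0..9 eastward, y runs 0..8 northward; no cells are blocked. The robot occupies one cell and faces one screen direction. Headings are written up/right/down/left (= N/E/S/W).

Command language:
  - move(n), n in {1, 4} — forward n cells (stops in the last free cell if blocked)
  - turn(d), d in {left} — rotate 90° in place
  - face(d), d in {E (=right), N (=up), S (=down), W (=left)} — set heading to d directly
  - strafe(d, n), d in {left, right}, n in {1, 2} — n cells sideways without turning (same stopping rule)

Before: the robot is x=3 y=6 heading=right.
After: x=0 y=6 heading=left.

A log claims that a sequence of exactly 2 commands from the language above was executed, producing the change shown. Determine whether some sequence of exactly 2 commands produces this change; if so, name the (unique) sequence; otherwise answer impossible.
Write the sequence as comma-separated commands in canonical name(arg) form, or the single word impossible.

face(W), move(4)

key: move(4) runs into the grid edge before its full distance
start: x=3 y=6 heading=right
step 1 (face(W)): x=3 y=6 heading=left
step 2 (move(4)): x=0 y=6 heading=left
all 121 alternatives checked — unique.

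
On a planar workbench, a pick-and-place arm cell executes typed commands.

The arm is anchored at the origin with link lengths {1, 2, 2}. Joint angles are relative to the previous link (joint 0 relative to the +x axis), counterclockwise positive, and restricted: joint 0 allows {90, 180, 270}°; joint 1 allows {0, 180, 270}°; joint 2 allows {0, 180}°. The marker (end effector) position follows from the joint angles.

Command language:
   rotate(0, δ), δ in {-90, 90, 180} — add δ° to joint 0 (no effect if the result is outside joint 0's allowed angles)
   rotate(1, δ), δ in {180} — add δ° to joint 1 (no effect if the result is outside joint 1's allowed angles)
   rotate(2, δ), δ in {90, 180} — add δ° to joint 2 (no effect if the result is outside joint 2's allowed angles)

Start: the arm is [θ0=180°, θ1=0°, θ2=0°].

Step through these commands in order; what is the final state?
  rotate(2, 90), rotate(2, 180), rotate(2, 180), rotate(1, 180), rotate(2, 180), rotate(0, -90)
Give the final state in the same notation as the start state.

[θ0=90°, θ1=180°, θ2=180°]

t0: [θ0=180°, θ1=0°, θ2=0°]
t=1 rotate(2, 90) ⇒ [θ0=180°, θ1=0°, θ2=0°]
t=2 rotate(2, 180) ⇒ [θ0=180°, θ1=0°, θ2=180°]
t=3 rotate(2, 180) ⇒ [θ0=180°, θ1=0°, θ2=0°]
t=4 rotate(1, 180) ⇒ [θ0=180°, θ1=180°, θ2=0°]
t=5 rotate(2, 180) ⇒ [θ0=180°, θ1=180°, θ2=180°]
t=6 rotate(0, -90) ⇒ [θ0=90°, θ1=180°, θ2=180°]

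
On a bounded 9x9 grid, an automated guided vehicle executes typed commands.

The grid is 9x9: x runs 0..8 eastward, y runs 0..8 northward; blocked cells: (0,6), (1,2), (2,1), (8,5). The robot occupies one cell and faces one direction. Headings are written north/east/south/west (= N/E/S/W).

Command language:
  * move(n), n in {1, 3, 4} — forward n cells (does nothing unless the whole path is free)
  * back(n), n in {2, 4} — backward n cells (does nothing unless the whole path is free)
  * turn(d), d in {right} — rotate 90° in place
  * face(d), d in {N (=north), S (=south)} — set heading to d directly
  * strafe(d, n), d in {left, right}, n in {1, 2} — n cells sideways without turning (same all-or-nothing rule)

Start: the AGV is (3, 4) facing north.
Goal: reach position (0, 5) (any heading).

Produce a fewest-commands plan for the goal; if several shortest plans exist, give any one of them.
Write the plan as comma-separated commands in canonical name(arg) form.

start: (3, 4) facing north
step 1 (move(1)): (3, 5) facing north
step 2 (strafe(left, 1)): (2, 5) facing north
step 3 (strafe(left, 2)): (0, 5) facing north
no 2-step plan works, so 3 is optimal.

move(1), strafe(left, 1), strafe(left, 2)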